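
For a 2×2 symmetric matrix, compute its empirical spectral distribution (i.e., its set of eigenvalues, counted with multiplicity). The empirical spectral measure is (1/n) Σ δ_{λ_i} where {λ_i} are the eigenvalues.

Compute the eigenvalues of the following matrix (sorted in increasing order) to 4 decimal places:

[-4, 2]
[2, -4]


Since M is real symmetric, both eigenvalues are real; they are the roots of det(λI − M) = λ² − (tr M) λ + det M.
tr M = -4 + (-4) = -8.
det M = (-4)·(-4) − 2² = 16 − 4 = 12.
Characteristic polynomial: λ² + 8λ + 12 = 0.
Discriminant Δ = (tr M)² − 4·det M = 64 − 48 = 16; √Δ = 4.000000.
λ = (tr M ± √Δ)/2 = (-8 ± 4.000000)/2, giving (tr M − √Δ)/2 = -6.0000 and (tr M + √Δ)/2 = -2.0000.

Eigenvalues sorted in increasing order: [-6.0000, -2.0000].


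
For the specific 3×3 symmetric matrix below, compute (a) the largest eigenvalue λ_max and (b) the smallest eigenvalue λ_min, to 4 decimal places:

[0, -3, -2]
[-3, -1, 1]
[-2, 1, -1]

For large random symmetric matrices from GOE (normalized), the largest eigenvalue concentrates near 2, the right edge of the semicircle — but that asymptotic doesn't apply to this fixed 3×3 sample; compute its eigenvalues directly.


Since M is real symmetric, all three eigenvalues are real; they are the roots of det(λI − M) = λ³ − (tr M) λ² + s λ − det M, where s is the sum of the principal 2×2 minors.
tr M = 0 + (-1) + (-1) = -2.
s = (0·(-1) − (-3)²) + (0·(-1) − (-2)²) + ((-1)·(-1) − 1²) = -9 + (-4) + 0 = -13.
det M (expand along row 1) = 0·0 − (-3)·5 + (-2)·(-5) = 25.
Characteristic polynomial: λ³ + 2λ² − 13λ − 25 = 0.
Substitute λ = y + (tr M)/3 = y − 0.666667 to remove the quadratic term: y³ + p·y + q = 0 with p = s − (tr M)²/3 = -14.333333 and q = −2(tr M)³/27 + (tr M)·s/3 − det M = -15.740741.
Three real roots ⇒ use the trigonometric (Viète) form: r = 2√(−p/3) = 4.371626, φ = arccos(3q/(p·r)) = arccos(0.753627) = 0.717234 rad.
y_k = r·cos(φ/3 − 2πk/3) for k = 0, 1, 2 gives y = 4.247282, -1.227104, -3.020178.
λ_k = y_k − 0.666667 gives λ = 3.5806, -1.8938, -3.6868 (check: the sum is -2.0000 = tr M).

Hence λ_max = 3.5806 and λ_min = -3.6868.


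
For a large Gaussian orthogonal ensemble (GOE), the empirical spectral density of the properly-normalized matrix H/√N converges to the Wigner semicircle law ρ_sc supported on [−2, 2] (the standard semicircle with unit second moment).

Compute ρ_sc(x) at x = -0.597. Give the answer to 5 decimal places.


ρ_sc(x) = (1/(2π)) √(4 − x²). With x = -0.597:
  4 − x² = 4 − (-0.597)² = 4 − 0.356409 = 3.643591.
  √(4 − x²) = 1.908819.
  1/(2π) = 0.159155.
  ρ_sc(-0.597) = 0.159155 · 1.908819 = 0.303798.

Rounded to 5 decimal places: ρ_sc(-0.597) ≈ 0.30380.


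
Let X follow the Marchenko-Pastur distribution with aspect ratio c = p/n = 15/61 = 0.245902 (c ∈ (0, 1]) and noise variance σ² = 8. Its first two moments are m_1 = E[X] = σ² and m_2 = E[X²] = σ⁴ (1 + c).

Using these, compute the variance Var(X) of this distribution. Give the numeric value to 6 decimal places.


m_1 = E[X] = σ² = 8, so m_1² = 64.
m_2 = E[X²] = σ⁴ (1 + c) = 64 · (1 + 0.245902) = 64 · 1.245902 = 79.737705.
(Note m_2 − m_1² simplifies to c · σ⁴ = 0.245902 · 64.)

Var(X) = m_2 − m_1² = 79.737705 − 64 = 15.737705.


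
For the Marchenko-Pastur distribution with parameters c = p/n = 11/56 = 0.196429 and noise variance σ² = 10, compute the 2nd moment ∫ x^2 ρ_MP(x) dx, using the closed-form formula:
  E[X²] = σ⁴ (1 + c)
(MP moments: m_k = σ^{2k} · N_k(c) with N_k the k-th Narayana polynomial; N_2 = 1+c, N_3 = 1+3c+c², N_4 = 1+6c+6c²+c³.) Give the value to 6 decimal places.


E[X²] = σ⁴ (1 + c) (second MP moment). With σ² = 10 (so σ⁴ = 100) and c = 11/56 = 0.196429: E[X²] = 100 · (1 + 0.196429) = 100 · 1.196429.

So E[X^2] = 119.642857.


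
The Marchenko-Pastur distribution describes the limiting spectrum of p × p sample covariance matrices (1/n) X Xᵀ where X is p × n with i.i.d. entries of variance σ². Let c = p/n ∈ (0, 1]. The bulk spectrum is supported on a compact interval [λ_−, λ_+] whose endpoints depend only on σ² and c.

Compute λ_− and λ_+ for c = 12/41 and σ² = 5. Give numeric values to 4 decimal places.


c = 12/41 = 0.292683; √c = 0.541002.
λ_− = σ² (1 − √c)² = 5 · (1 − 0.541002)² = 5 · (0.458998)² = 1.053397.
λ_+ = σ² (1 + √c)² = 5 · (1 + 0.541002)² = 5 · (1.541002)² = 11.873432.

Rounded to 4 decimal places: λ_− ≈ 1.0534, λ_+ ≈ 11.8734.


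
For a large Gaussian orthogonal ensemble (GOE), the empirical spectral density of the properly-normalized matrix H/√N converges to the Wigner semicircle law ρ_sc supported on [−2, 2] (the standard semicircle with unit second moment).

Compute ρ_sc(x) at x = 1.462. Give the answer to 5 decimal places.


ρ_sc(x) = (1/(2π)) √(4 − x²). With x = 1.462:
  4 − x² = 4 − (1.462)² = 4 − 2.137444 = 1.862556.
  √(4 − x²) = 1.364755.
  1/(2π) = 0.159155.
  ρ_sc(1.462) = 0.159155 · 1.364755 = 0.217207.

Rounded to 5 decimal places: ρ_sc(1.462) ≈ 0.21721.


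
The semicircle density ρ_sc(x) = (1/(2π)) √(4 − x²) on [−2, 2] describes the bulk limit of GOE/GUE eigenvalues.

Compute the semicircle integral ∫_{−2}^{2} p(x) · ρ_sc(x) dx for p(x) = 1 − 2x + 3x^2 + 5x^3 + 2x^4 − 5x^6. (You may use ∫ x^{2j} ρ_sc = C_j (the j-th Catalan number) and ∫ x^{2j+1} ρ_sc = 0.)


Write p(x) = Σ a_i x^i, split into monomials and integrate each against ρ_sc separately.
Using ∫ x^{2j} ρ_sc = C_j = (1/(j+1)) C(2j, j) (Catalan numbers) and ∫ x^{2j+1} ρ_sc = 0 (odd monomials vanish by symmetry):
  i = 0 (even): a_0 · C_{0} = 1 · 1 = 1
  i = 1 (odd): ∫ x^1 ρ_sc = 0 (vanishes)
  i = 2 (even): a_2 · C_{1} = 3 · 1 = 3
  i = 3 (odd): ∫ x^3 ρ_sc = 0 (vanishes)
  i = 4 (even): a_4 · C_{2} = 2 · 2 = 4
  i = 6 (even): a_6 · C_{3} = -5 · 5 = -25

Summing the contributions: ∫_{−2}^{2} p(x) ρ_sc(x) dx = 1 + 3 + 4 + (-25) = -17.


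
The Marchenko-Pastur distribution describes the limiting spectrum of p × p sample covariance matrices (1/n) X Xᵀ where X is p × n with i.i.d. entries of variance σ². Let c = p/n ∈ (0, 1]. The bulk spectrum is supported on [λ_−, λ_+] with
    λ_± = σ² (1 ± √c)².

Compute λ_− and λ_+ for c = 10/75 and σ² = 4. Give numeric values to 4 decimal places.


c = 10/75 = 0.133333; √c = 0.365148.
λ_− = σ² (1 − √c)² = 4 · (1 − 0.365148)² = 4 · (0.634852)² = 1.612146.
λ_+ = σ² (1 + √c)² = 4 · (1 + 0.365148)² = 4 · (1.365148)² = 7.454520.

Rounded to 4 decimal places: λ_− ≈ 1.6121, λ_+ ≈ 7.4545.


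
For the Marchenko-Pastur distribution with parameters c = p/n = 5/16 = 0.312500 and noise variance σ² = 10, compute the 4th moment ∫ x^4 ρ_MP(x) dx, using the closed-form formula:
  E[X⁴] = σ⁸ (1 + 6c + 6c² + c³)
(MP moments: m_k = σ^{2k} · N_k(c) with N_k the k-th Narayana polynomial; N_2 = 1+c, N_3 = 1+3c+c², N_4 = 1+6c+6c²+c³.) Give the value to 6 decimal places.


E[X⁴] = σ⁸ (1 + 6c + 6c² + c³) (fourth MP moment). With σ² = 10 (so σ⁸ = 10000) and c = 5/16 = 0.312500: E[X⁴] = 10000 · (1 + 6·0.312500 + 6·(0.312500)² + (0.312500)³) = 10000 · 3.491455.

So E[X^4] = 34914.550781.


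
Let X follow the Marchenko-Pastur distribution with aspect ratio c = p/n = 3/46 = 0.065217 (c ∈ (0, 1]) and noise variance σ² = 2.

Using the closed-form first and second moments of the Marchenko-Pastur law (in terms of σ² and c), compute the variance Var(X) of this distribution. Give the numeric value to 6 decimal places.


Recall the MP moments m_1 = E[X] = σ² and m_2 = E[X²] = σ⁴ (1 + c).
m_1 = E[X] = σ² = 2, so m_1² = 4.
m_2 = E[X²] = σ⁴ (1 + c) = 4 · (1 + 0.065217) = 4 · 1.065217 = 4.260870.
(Note m_2 − m_1² simplifies to c · σ⁴ = 0.065217 · 4.)

Var(X) = m_2 − m_1² = 4.260870 − 4 = 0.260870.


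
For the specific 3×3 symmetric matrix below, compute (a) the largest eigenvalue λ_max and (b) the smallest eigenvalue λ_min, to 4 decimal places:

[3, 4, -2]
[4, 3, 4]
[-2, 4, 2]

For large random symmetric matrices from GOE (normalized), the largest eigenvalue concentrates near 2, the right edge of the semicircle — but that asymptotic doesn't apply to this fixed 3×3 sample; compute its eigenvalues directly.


Since M is real symmetric, all three eigenvalues are real; they are the roots of det(λI − M) = λ³ − (tr M) λ² + s λ − det M, where s is the sum of the principal 2×2 minors.
tr M = 3 + 3 + 2 = 8.
s = (3·3 − 4²) + (3·2 − (-2)²) + (3·2 − 4²) = -7 + 2 + (-10) = -15.
det M (expand along row 1) = 3·(-10) − 4·16 + (-2)·22 = -138.
Characteristic polynomial: λ³ − 8λ² − 15λ + 138 = 0.
Substitute λ = y + (tr M)/3 = y + 2.666667 to remove the quadratic term: y³ + p·y + q = 0 with p = s − (tr M)²/3 = -36.333333 and q = −2(tr M)³/27 + (tr M)·s/3 − det M = 60.074074.
Three real roots ⇒ use the trigonometric (Viète) form: r = 2√(−p/3) = 6.960204, φ = arccos(3q/(p·r)) = arccos(-0.712658) = 2.364076 rad.
y_k = r·cos(φ/3 − 2πk/3) for k = 0, 1, 2 gives y = 4.908661, 1.819090, -6.727751.
λ_k = y_k + 2.666667 gives λ = 7.5753, 4.4858, -4.0611 (check: the sum is 8.0000 = tr M).

Hence λ_max = 7.5753 and λ_min = -4.0611.


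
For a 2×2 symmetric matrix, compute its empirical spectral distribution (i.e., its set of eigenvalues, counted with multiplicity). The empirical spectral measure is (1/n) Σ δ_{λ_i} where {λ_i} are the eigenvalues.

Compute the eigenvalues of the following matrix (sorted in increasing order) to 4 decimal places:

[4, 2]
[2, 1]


Since M is real symmetric, both eigenvalues are real; they are the roots of det(λI − M) = λ² − (tr M) λ + det M.
tr M = 4 + 1 = 5.
det M = 4·1 − 2² = 4 − 4 = 0.
Characteristic polynomial: λ² − 5λ = 0.
Discriminant Δ = (tr M)² − 4·det M = 25 − 0 = 25; √Δ = 5.000000.
λ = (tr M ± √Δ)/2 = (5 ± 5.000000)/2, giving (tr M − √Δ)/2 = 0.0000 and (tr M + √Δ)/2 = 5.0000.

Eigenvalues sorted in increasing order: [0.0000, 5.0000].


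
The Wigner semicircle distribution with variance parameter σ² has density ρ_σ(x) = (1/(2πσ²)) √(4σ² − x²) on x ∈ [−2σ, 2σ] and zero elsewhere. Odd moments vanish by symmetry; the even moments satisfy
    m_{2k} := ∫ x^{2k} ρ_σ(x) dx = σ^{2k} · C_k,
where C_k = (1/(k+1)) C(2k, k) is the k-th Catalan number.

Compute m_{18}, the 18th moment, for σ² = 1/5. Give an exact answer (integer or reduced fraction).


By the scaled semicircle moment identity, m_{2k} = σ^{2k} · C_k with k = 9.
C_9 = (1/(k+1)) · C(2k, k) = (1/10) · C(18, 9) = (1/10) · 48620 = 4862.
σ^{2k} = (σ²)^k = (1/5)^9 = 1/1953125.

Therefore m_{18} = σ^{18} · C_9 = (1/1953125) · 4862 = 4862/1953125.


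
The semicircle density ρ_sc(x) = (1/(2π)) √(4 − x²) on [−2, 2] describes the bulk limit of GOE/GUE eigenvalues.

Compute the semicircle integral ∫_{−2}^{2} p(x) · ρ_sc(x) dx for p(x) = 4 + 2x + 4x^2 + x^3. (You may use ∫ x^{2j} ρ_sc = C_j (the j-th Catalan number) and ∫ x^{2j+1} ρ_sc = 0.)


Write p(x) = Σ a_i x^i, split into monomials and integrate each against ρ_sc separately.
Using ∫ x^{2j} ρ_sc = C_j = (1/(j+1)) C(2j, j) (Catalan numbers) and ∫ x^{2j+1} ρ_sc = 0 (odd monomials vanish by symmetry):
  i = 0 (even): a_0 · C_{0} = 4 · 1 = 4
  i = 1 (odd): ∫ x^1 ρ_sc = 0 (vanishes)
  i = 2 (even): a_2 · C_{1} = 4 · 1 = 4
  i = 3 (odd): ∫ x^3 ρ_sc = 0 (vanishes)

Summing the contributions: ∫_{−2}^{2} p(x) ρ_sc(x) dx = 4 + 4 = 8.


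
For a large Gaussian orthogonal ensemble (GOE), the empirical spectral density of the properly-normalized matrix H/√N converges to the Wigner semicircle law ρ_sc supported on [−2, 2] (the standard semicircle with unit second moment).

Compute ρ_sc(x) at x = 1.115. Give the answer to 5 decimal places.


ρ_sc(x) = (1/(2π)) √(4 − x²). With x = 1.115:
  4 − x² = 4 − (1.115)² = 4 − 1.243225 = 2.756775.
  √(4 − x²) = 1.660354.
  1/(2π) = 0.159155.
  ρ_sc(1.115) = 0.159155 · 1.660354 = 0.264254.

Rounded to 5 decimal places: ρ_sc(1.115) ≈ 0.26425.


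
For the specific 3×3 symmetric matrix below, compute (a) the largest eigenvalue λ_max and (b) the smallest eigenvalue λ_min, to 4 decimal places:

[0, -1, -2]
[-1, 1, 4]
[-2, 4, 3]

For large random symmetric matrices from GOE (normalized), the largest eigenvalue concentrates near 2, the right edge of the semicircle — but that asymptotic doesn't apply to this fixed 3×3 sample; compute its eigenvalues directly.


Since M is real symmetric, all three eigenvalues are real; they are the roots of det(λI − M) = λ³ − (tr M) λ² + s λ − det M, where s is the sum of the principal 2×2 minors.
tr M = 0 + 1 + 3 = 4.
s = (0·1 − (-1)²) + (0·3 − (-2)²) + (1·3 − 4²) = -1 + (-4) + (-13) = -18.
det M (expand along row 1) = 0·(-13) − (-1)·5 + (-2)·(-2) = 9.
Characteristic polynomial: λ³ − 4λ² − 18λ − 9 = 0.
Substitute λ = y + (tr M)/3 = y + 1.333333 to remove the quadratic term: y³ + p·y + q = 0 with p = s − (tr M)²/3 = -23.333333 and q = −2(tr M)³/27 + (tr M)·s/3 − det M = -37.740741.
Three real roots ⇒ use the trigonometric (Viète) form: r = 2√(−p/3) = 5.577734, φ = arccos(3q/(p·r)) = arccos(0.869956) = 0.515684 rad.
y_k = r·cos(φ/3 − 2πk/3) for k = 0, 1, 2 gives y = 5.495531, -1.921519, -3.574013.
λ_k = y_k + 1.333333 gives λ = 6.8289, -0.5882, -2.2407 (check: the sum is 4.0000 = tr M).

Hence λ_max = 6.8289 and λ_min = -2.2407.


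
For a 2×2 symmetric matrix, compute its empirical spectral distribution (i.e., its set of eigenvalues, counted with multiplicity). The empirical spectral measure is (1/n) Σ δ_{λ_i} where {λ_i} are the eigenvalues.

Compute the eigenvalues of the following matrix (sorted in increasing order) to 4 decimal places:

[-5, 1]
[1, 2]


Since M is real symmetric, both eigenvalues are real; they are the roots of det(λI − M) = λ² − (tr M) λ + det M.
tr M = -5 + 2 = -3.
det M = (-5)·2 − 1² = -10 − 1 = -11.
Characteristic polynomial: λ² + 3λ − 11 = 0.
Discriminant Δ = (tr M)² − 4·det M = 9 − (-44) = 53; √Δ = 7.280110.
λ = (tr M ± √Δ)/2 = (-3 ± 7.280110)/2, giving (tr M − √Δ)/2 = -5.1401 and (tr M + √Δ)/2 = 2.1401.

Eigenvalues sorted in increasing order: [-5.1401, 2.1401].


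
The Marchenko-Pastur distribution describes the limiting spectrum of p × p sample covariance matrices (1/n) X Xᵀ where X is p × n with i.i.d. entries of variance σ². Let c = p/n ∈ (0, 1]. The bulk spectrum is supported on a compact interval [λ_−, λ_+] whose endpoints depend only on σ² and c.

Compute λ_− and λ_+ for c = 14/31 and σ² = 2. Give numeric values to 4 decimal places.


c = 14/31 = 0.451613; √c = 0.672022.
λ_− = σ² (1 − √c)² = 2 · (1 − 0.672022)² = 2 · (0.327978)² = 0.215140.
λ_+ = σ² (1 + √c)² = 2 · (1 + 0.672022)² = 2 · (1.672022)² = 5.591312.

Rounded to 4 decimal places: λ_− ≈ 0.2151, λ_+ ≈ 5.5913.


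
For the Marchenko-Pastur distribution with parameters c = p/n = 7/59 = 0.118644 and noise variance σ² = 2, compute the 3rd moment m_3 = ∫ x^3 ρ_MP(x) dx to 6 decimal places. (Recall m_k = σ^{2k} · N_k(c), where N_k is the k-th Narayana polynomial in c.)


E[X³] = σ⁶ (1 + 3c + c²) (third MP moment). With σ² = 2 (so σ⁶ = 8) and c = 7/59 = 0.118644: E[X³] = 8 · (1 + 3·0.118644 + (0.118644)²) = 8 · 1.370009.

So E[X^3] = 10.960069.


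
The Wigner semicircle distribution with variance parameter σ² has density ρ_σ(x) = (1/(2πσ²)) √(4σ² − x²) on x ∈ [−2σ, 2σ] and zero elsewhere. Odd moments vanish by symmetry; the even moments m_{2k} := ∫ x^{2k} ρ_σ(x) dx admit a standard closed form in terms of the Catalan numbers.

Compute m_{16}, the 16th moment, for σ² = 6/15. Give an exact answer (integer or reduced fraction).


By the scaled semicircle moment identity, m_{2k} = σ^{2k} · C_k with k = 8.
C_8 = (1/(k+1)) · C(2k, k) = (1/9) · C(16, 8) = (1/9) · 12870 = 1430.
σ^{2k} = (σ²)^k = (6/15)^8 = 256/390625.

Therefore m_{16} = σ^{16} · C_8 = (256/390625) · 1430 = 73216/78125.


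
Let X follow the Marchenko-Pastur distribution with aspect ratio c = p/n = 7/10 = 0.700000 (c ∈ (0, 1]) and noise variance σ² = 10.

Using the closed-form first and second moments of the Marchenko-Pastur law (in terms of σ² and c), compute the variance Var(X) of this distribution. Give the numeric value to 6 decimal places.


Recall the MP moments m_1 = E[X] = σ² and m_2 = E[X²] = σ⁴ (1 + c).
m_1 = E[X] = σ² = 10, so m_1² = 100.
m_2 = E[X²] = σ⁴ (1 + c) = 100 · (1 + 0.700000) = 100 · 1.700000 = 170.000000.
(Note m_2 − m_1² simplifies to c · σ⁴ = 0.700000 · 100.)

Var(X) = m_2 − m_1² = 170.000000 − 100 = 70.000000.


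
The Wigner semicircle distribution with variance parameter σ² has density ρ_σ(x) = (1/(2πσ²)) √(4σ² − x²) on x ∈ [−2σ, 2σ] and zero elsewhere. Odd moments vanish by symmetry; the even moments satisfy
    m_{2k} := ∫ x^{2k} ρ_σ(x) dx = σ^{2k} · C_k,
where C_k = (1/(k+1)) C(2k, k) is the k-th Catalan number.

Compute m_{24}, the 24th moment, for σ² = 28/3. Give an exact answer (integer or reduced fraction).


By the scaled semicircle moment identity, m_{2k} = σ^{2k} · C_k with k = 12.
C_12 = (1/(k+1)) · C(2k, k) = (1/13) · C(24, 12) = (1/13) · 2704156 = 208012.
σ^{2k} = (σ²)^k = (28/3)^12 = 232218265089212416/531441.

Therefore m_{24} = σ^{24} · C_12 = (232218265089212416/531441) · 208012 = 48304185757737253076992/531441.


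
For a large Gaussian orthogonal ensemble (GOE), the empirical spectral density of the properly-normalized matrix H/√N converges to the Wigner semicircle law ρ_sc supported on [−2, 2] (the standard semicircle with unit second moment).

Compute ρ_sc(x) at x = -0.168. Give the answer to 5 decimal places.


ρ_sc(x) = (1/(2π)) √(4 − x²). With x = -0.168:
  4 − x² = 4 − (-0.168)² = 4 − 0.028224 = 3.971776.
  √(4 − x²) = 1.992932.
  1/(2π) = 0.159155.
  ρ_sc(-0.168) = 0.159155 · 1.992932 = 0.317185.

Rounded to 5 decimal places: ρ_sc(-0.168) ≈ 0.31718.


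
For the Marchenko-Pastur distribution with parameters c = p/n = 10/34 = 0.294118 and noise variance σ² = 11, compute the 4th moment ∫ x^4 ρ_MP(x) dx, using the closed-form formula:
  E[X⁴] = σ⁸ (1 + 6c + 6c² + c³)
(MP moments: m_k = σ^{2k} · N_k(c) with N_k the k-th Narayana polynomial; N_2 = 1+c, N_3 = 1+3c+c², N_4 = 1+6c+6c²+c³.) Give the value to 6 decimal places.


E[X⁴] = σ⁸ (1 + 6c + 6c² + c³) (fourth MP moment). With σ² = 11 (so σ⁸ = 14641) and c = 10/34 = 0.294118: E[X⁴] = 14641 · (1 + 6·0.294118 + 6·(0.294118)² + (0.294118)³) = 14641 · 3.309180.

So E[X^4] = 48449.700387.


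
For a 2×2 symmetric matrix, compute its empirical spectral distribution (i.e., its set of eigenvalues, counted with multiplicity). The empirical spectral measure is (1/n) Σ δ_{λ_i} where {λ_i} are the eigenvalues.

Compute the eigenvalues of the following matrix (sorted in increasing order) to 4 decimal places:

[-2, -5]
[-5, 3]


Since M is real symmetric, both eigenvalues are real; they are the roots of det(λI − M) = λ² − (tr M) λ + det M.
tr M = -2 + 3 = 1.
det M = (-2)·3 − (-5)² = -6 − 25 = -31.
Characteristic polynomial: λ² − λ − 31 = 0.
Discriminant Δ = (tr M)² − 4·det M = 1 − (-124) = 125; √Δ = 11.180340.
λ = (tr M ± √Δ)/2 = (1 ± 11.180340)/2, giving (tr M − √Δ)/2 = -5.0902 and (tr M + √Δ)/2 = 6.0902.

Eigenvalues sorted in increasing order: [-5.0902, 6.0902].


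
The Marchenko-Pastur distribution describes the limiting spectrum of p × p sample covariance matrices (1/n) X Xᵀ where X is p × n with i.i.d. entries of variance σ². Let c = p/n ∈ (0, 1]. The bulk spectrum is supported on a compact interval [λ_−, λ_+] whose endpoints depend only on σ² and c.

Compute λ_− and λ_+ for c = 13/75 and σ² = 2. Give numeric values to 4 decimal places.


c = 13/75 = 0.173333; √c = 0.416333.
λ_− = σ² (1 − √c)² = 2 · (1 − 0.416333)² = 2 · (0.583667)² = 0.681334.
λ_+ = σ² (1 + √c)² = 2 · (1 + 0.416333)² = 2 · (1.416333)² = 4.011999.

Rounded to 4 decimal places: λ_− ≈ 0.6813, λ_+ ≈ 4.0120.


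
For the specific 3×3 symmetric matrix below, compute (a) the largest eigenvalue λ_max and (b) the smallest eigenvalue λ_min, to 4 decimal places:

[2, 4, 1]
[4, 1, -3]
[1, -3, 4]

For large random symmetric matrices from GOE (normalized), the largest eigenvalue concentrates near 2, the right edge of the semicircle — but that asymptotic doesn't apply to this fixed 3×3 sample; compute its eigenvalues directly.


Since M is real symmetric, all three eigenvalues are real; they are the roots of det(λI − M) = λ³ − (tr M) λ² + s λ − det M, where s is the sum of the principal 2×2 minors.
tr M = 2 + 1 + 4 = 7.
s = (2·1 − 4²) + (2·4 − 1²) + (1·4 − (-3)²) = -14 + 7 + (-5) = -12.
det M (expand along row 1) = 2·(-5) − 4·19 + 1·(-13) = -99.
Characteristic polynomial: λ³ − 7λ² − 12λ + 99 = 0.
Substitute λ = y + (tr M)/3 = y + 2.333333 to remove the quadratic term: y³ + p·y + q = 0 with p = s − (tr M)²/3 = -28.333333 and q = −2(tr M)³/27 + (tr M)·s/3 − det M = 45.592593.
Three real roots ⇒ use the trigonometric (Viète) form: r = 2√(−p/3) = 6.146363, φ = arccos(3q/(p·r)) = arccos(-0.785416) = 2.474164 rad.
y_k = r·cos(φ/3 − 2πk/3) for k = 0, 1, 2 gives y = 4.171915, 1.822965, -5.994880.
λ_k = y_k + 2.333333 gives λ = 6.5052, 4.1563, -3.6615 (check: the sum is 7.0000 = tr M).

Hence λ_max = 6.5052 and λ_min = -3.6615.


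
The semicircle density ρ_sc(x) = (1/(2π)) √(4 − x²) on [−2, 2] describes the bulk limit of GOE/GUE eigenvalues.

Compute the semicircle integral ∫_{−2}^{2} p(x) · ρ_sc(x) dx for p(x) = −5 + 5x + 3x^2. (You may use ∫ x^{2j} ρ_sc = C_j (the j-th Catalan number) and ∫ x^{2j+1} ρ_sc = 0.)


Write p(x) = Σ a_i x^i, split into monomials and integrate each against ρ_sc separately.
Using ∫ x^{2j} ρ_sc = C_j = (1/(j+1)) C(2j, j) (Catalan numbers) and ∫ x^{2j+1} ρ_sc = 0 (odd monomials vanish by symmetry):
  i = 0 (even): a_0 · C_{0} = -5 · 1 = -5
  i = 1 (odd): ∫ x^1 ρ_sc = 0 (vanishes)
  i = 2 (even): a_2 · C_{1} = 3 · 1 = 3

Summing the contributions: ∫_{−2}^{2} p(x) ρ_sc(x) dx = (-5) + 3 = -2.


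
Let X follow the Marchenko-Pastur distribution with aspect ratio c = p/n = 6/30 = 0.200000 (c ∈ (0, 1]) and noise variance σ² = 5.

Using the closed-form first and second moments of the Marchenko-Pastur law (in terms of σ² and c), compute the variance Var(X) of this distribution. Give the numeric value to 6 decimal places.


Recall the MP moments m_1 = E[X] = σ² and m_2 = E[X²] = σ⁴ (1 + c).
m_1 = E[X] = σ² = 5, so m_1² = 25.
m_2 = E[X²] = σ⁴ (1 + c) = 25 · (1 + 0.200000) = 25 · 1.200000 = 30.000000.
(Note m_2 − m_1² simplifies to c · σ⁴ = 0.200000 · 25.)

Var(X) = m_2 − m_1² = 30.000000 − 25 = 5.000000.


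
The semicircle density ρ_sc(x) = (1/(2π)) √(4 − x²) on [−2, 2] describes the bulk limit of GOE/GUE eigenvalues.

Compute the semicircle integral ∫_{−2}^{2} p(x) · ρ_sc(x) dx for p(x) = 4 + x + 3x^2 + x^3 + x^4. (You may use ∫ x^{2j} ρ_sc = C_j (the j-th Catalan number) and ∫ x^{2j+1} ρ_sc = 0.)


Write p(x) = Σ a_i x^i, split into monomials and integrate each against ρ_sc separately.
Using ∫ x^{2j} ρ_sc = C_j = (1/(j+1)) C(2j, j) (Catalan numbers) and ∫ x^{2j+1} ρ_sc = 0 (odd monomials vanish by symmetry):
  i = 0 (even): a_0 · C_{0} = 4 · 1 = 4
  i = 1 (odd): ∫ x^1 ρ_sc = 0 (vanishes)
  i = 2 (even): a_2 · C_{1} = 3 · 1 = 3
  i = 3 (odd): ∫ x^3 ρ_sc = 0 (vanishes)
  i = 4 (even): a_4 · C_{2} = 1 · 2 = 2

Summing the contributions: ∫_{−2}^{2} p(x) ρ_sc(x) dx = 4 + 3 + 2 = 9.


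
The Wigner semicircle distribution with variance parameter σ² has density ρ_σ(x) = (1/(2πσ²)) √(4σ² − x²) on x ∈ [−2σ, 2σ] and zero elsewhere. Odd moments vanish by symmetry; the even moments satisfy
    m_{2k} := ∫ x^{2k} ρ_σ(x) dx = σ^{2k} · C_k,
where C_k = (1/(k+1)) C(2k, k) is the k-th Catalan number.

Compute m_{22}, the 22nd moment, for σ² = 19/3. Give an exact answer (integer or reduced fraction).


By the scaled semicircle moment identity, m_{2k} = σ^{2k} · C_k with k = 11.
C_11 = (1/(k+1)) · C(2k, k) = (1/12) · C(22, 11) = (1/12) · 705432 = 58786.
σ^{2k} = (σ²)^k = (19/3)^11 = 116490258898219/177147.

Therefore m_{22} = σ^{22} · C_11 = (116490258898219/177147) · 58786 = 6847996359590702134/177147.


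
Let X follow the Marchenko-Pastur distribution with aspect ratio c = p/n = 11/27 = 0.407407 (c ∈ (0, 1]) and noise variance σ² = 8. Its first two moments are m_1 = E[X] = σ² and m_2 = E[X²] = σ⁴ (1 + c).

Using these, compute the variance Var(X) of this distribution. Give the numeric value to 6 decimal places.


m_1 = E[X] = σ² = 8, so m_1² = 64.
m_2 = E[X²] = σ⁴ (1 + c) = 64 · (1 + 0.407407) = 64 · 1.407407 = 90.074074.
(Note m_2 − m_1² simplifies to c · σ⁴ = 0.407407 · 64.)

Var(X) = m_2 − m_1² = 90.074074 − 64 = 26.074074.


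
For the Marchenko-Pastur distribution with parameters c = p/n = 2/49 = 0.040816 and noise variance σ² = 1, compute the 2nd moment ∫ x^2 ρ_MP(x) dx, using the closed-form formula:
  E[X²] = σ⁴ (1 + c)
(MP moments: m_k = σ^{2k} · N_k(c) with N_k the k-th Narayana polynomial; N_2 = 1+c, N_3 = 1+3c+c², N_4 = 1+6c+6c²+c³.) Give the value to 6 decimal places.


E[X²] = σ⁴ (1 + c) (second MP moment). With σ² = 1 (so σ⁴ = 1) and c = 2/49 = 0.040816: E[X²] = 1 · (1 + 0.040816) = 1 · 1.040816.

So E[X^2] = 1.040816.


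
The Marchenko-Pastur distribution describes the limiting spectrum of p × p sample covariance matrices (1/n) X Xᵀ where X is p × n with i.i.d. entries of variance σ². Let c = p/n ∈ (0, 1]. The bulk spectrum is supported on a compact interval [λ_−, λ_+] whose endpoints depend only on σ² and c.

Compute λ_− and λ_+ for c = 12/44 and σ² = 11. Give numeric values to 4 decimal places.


c = 12/44 = 0.272727; √c = 0.522233.
λ_− = σ² (1 − √c)² = 11 · (1 − 0.522233)² = 11 · (0.477767)² = 2.510875.
λ_+ = σ² (1 + √c)² = 11 · (1 + 0.522233)² = 11 · (1.522233)² = 25.489125.

Rounded to 4 decimal places: λ_− ≈ 2.5109, λ_+ ≈ 25.4891.


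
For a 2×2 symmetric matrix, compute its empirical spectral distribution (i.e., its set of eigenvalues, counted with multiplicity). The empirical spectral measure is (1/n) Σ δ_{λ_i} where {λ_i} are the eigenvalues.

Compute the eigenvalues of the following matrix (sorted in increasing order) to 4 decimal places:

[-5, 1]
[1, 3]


Since M is real symmetric, both eigenvalues are real; they are the roots of det(λI − M) = λ² − (tr M) λ + det M.
tr M = -5 + 3 = -2.
det M = (-5)·3 − 1² = -15 − 1 = -16.
Characteristic polynomial: λ² + 2λ − 16 = 0.
Discriminant Δ = (tr M)² − 4·det M = 4 − (-64) = 68; √Δ = 8.246211.
λ = (tr M ± √Δ)/2 = (-2 ± 8.246211)/2, giving (tr M − √Δ)/2 = -5.1231 and (tr M + √Δ)/2 = 3.1231.

Eigenvalues sorted in increasing order: [-5.1231, 3.1231].


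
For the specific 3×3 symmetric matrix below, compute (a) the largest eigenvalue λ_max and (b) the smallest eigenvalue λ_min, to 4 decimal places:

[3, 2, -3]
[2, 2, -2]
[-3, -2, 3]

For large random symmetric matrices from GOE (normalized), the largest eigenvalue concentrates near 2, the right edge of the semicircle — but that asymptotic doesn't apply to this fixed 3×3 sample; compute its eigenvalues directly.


Since M is real symmetric, all three eigenvalues are real; they are the roots of det(λI − M) = λ³ − (tr M) λ² + s λ − det M, where s is the sum of the principal 2×2 minors.
tr M = 3 + 2 + 3 = 8.
s = (3·2 − 2²) + (3·3 − (-3)²) + (2·3 − (-2)²) = 2 + 0 + 2 = 4.
det M (expand along row 1) = 3·2 − 2·0 + (-3)·2 = 0.
Characteristic polynomial: λ³ − 8λ² + 4λ = 0.
Substitute λ = y + (tr M)/3 = y + 2.666667 to remove the quadratic term: y³ + p·y + q = 0 with p = s − (tr M)²/3 = -17.333333 and q = −2(tr M)³/27 + (tr M)·s/3 − det M = -27.259259.
Three real roots ⇒ use the trigonometric (Viète) form: r = 2√(−p/3) = 4.807402, φ = arccos(3q/(p·r)) = arccos(0.981393) = 0.193211 rad.
y_k = r·cos(φ/3 − 2πk/3) for k = 0, 1, 2 gives y = 4.797435, -2.130768, -2.666667.
λ_k = y_k + 2.666667 gives λ = 7.4641, 0.5359, 0.0000 (check: the sum is 8.0000 = tr M).

Hence λ_max = 7.4641 and λ_min = 0.0000.


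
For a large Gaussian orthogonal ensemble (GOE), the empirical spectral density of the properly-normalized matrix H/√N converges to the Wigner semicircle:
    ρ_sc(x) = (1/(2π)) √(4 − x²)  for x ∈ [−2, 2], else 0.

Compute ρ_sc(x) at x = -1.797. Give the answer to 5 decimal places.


ρ_sc(x) = (1/(2π)) √(4 − x²). With x = -1.797:
  4 − x² = 4 − (-1.797)² = 4 − 3.229209 = 0.770791.
  √(4 − x²) = 0.877947.
  1/(2π) = 0.159155.
  ρ_sc(-1.797) = 0.159155 · 0.877947 = 0.139730.

Rounded to 5 decimal places: ρ_sc(-1.797) ≈ 0.13973.


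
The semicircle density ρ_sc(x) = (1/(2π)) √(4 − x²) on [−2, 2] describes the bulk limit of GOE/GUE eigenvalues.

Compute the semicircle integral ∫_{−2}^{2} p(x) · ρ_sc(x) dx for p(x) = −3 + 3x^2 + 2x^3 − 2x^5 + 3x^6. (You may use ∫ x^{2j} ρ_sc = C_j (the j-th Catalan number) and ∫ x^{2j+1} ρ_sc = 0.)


Write p(x) = Σ a_i x^i, split into monomials and integrate each against ρ_sc separately.
Using ∫ x^{2j} ρ_sc = C_j = (1/(j+1)) C(2j, j) (Catalan numbers) and ∫ x^{2j+1} ρ_sc = 0 (odd monomials vanish by symmetry):
  i = 0 (even): a_0 · C_{0} = -3 · 1 = -3
  i = 2 (even): a_2 · C_{1} = 3 · 1 = 3
  i = 3 (odd): ∫ x^3 ρ_sc = 0 (vanishes)
  i = 5 (odd): ∫ x^5 ρ_sc = 0 (vanishes)
  i = 6 (even): a_6 · C_{3} = 3 · 5 = 15

Summing the contributions: ∫_{−2}^{2} p(x) ρ_sc(x) dx = (-3) + 3 + 15 = 15.


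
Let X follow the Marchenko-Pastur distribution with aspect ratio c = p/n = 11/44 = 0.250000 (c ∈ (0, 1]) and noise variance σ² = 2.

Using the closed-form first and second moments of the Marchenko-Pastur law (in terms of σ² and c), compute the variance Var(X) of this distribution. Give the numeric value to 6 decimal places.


Recall the MP moments m_1 = E[X] = σ² and m_2 = E[X²] = σ⁴ (1 + c).
m_1 = E[X] = σ² = 2, so m_1² = 4.
m_2 = E[X²] = σ⁴ (1 + c) = 4 · (1 + 0.250000) = 4 · 1.250000 = 5.000000.
(Note m_2 − m_1² simplifies to c · σ⁴ = 0.250000 · 4.)

Var(X) = m_2 − m_1² = 5.000000 − 4 = 1.000000.


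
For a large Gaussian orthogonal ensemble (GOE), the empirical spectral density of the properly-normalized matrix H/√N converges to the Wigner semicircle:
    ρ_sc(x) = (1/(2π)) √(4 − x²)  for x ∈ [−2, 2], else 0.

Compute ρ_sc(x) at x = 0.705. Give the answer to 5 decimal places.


ρ_sc(x) = (1/(2π)) √(4 − x²). With x = 0.705:
  4 − x² = 4 − (0.705)² = 4 − 0.497025 = 3.502975.
  √(4 − x²) = 1.871624.
  1/(2π) = 0.159155.
  ρ_sc(0.705) = 0.159155 · 1.871624 = 0.297878.

Rounded to 5 decimal places: ρ_sc(0.705) ≈ 0.29788.


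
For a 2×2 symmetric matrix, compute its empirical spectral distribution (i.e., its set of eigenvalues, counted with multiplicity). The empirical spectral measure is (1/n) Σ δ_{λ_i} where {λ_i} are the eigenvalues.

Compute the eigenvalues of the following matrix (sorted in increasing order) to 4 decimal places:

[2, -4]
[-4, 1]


Since M is real symmetric, both eigenvalues are real; they are the roots of det(λI − M) = λ² − (tr M) λ + det M.
tr M = 2 + 1 = 3.
det M = 2·1 − (-4)² = 2 − 16 = -14.
Characteristic polynomial: λ² − 3λ − 14 = 0.
Discriminant Δ = (tr M)² − 4·det M = 9 − (-56) = 65; √Δ = 8.062258.
λ = (tr M ± √Δ)/2 = (3 ± 8.062258)/2, giving (tr M − √Δ)/2 = -2.5311 and (tr M + √Δ)/2 = 5.5311.

Eigenvalues sorted in increasing order: [-2.5311, 5.5311].


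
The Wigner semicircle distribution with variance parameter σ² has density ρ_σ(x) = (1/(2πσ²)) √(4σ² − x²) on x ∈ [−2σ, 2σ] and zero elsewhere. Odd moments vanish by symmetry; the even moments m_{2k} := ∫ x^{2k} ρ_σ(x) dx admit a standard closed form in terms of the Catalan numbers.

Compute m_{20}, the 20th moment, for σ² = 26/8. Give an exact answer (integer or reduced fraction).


By the scaled semicircle moment identity, m_{2k} = σ^{2k} · C_k with k = 10.
C_10 = (1/(k+1)) · C(2k, k) = (1/11) · C(20, 10) = (1/11) · 184756 = 16796.
σ^{2k} = (σ²)^k = (26/8)^10 = 137858491849/1048576.

Therefore m_{20} = σ^{20} · C_10 = (137858491849/1048576) · 16796 = 578867807273951/262144.


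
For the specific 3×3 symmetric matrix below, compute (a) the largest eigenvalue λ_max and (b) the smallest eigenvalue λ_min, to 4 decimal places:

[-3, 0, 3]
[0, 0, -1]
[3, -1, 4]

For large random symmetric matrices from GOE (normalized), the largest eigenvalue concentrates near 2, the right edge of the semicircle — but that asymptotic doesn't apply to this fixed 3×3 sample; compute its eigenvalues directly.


Since M is real symmetric, all three eigenvalues are real; they are the roots of det(λI − M) = λ³ − (tr M) λ² + s λ − det M, where s is the sum of the principal 2×2 minors.
tr M = -3 + 0 + 4 = 1.
s = ((-3)·0 − 0²) + ((-3)·4 − 3²) + (0·4 − (-1)²) = 0 + (-21) + (-1) = -22.
det M (expand along row 1) = (-3)·(-1) − 0·3 + 3·0 = 3.
Characteristic polynomial: λ³ − λ² − 22λ − 3 = 0.
Substitute λ = y + (tr M)/3 = y + 0.333333 to remove the quadratic term: y³ + p·y + q = 0 with p = s − (tr M)²/3 = -22.333333 and q = −2(tr M)³/27 + (tr M)·s/3 − det M = -10.407407.
Three real roots ⇒ use the trigonometric (Viète) form: r = 2√(−p/3) = 5.456902, φ = arccos(3q/(p·r)) = arccos(0.256191) = 1.311717 rad.
y_k = r·cos(φ/3 − 2πk/3) for k = 0, 1, 2 gives y = 4.943540, -0.470672, -4.472868.
λ_k = y_k + 0.333333 gives λ = 5.2769, -0.1373, -4.1395 (check: the sum is 1.0000 = tr M).

Hence λ_max = 5.2769 and λ_min = -4.1395.


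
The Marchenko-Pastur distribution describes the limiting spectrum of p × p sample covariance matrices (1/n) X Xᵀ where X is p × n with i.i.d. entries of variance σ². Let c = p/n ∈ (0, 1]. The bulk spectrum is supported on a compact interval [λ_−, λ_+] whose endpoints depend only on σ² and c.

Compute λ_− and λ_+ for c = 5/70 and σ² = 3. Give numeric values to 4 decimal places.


c = 5/70 = 0.071429; √c = 0.267261.
λ_− = σ² (1 − √c)² = 3 · (1 − 0.267261)² = 3 · (0.732739)² = 1.610718.
λ_+ = σ² (1 + √c)² = 3 · (1 + 0.267261)² = 3 · (1.267261)² = 4.817853.

Rounded to 4 decimal places: λ_− ≈ 1.6107, λ_+ ≈ 4.8179.


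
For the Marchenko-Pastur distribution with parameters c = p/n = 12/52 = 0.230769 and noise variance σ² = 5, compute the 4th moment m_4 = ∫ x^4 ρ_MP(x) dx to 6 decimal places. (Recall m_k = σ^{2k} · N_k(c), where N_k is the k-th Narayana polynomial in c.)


E[X⁴] = σ⁸ (1 + 6c + 6c² + c³) (fourth MP moment). With σ² = 5 (so σ⁸ = 625) and c = 12/52 = 0.230769: E[X⁴] = 625 · (1 + 6·0.230769 + 6·(0.230769)² + (0.230769)³) = 625 · 2.716431.

So E[X^4] = 1697.769686.


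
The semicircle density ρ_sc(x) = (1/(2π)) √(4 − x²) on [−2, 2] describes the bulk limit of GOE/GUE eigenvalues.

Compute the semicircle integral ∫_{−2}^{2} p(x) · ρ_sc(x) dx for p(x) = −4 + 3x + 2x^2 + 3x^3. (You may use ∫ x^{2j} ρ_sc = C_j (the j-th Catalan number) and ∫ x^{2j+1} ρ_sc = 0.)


Write p(x) = Σ a_i x^i, split into monomials and integrate each against ρ_sc separately.
Using ∫ x^{2j} ρ_sc = C_j = (1/(j+1)) C(2j, j) (Catalan numbers) and ∫ x^{2j+1} ρ_sc = 0 (odd monomials vanish by symmetry):
  i = 0 (even): a_0 · C_{0} = -4 · 1 = -4
  i = 1 (odd): ∫ x^1 ρ_sc = 0 (vanishes)
  i = 2 (even): a_2 · C_{1} = 2 · 1 = 2
  i = 3 (odd): ∫ x^3 ρ_sc = 0 (vanishes)

Summing the contributions: ∫_{−2}^{2} p(x) ρ_sc(x) dx = (-4) + 2 = -2.


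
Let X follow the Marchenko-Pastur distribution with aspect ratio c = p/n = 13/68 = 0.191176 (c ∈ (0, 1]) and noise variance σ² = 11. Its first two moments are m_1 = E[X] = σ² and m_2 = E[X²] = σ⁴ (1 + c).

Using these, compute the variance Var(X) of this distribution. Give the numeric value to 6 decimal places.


m_1 = E[X] = σ² = 11, so m_1² = 121.
m_2 = E[X²] = σ⁴ (1 + c) = 121 · (1 + 0.191176) = 121 · 1.191176 = 144.132353.
(Note m_2 − m_1² simplifies to c · σ⁴ = 0.191176 · 121.)

Var(X) = m_2 − m_1² = 144.132353 − 121 = 23.132353.


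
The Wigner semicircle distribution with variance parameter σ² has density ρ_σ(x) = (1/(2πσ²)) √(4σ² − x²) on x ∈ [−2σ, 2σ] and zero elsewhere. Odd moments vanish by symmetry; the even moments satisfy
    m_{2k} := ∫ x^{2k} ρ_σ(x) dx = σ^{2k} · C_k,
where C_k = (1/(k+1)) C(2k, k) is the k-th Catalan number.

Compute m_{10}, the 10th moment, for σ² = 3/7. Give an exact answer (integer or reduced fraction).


By the scaled semicircle moment identity, m_{2k} = σ^{2k} · C_k with k = 5.
C_5 = (1/(k+1)) · C(2k, k) = (1/6) · C(10, 5) = (1/6) · 252 = 42.
σ^{2k} = (σ²)^k = (3/7)^5 = 243/16807.

Therefore m_{10} = σ^{10} · C_5 = (243/16807) · 42 = 1458/2401.


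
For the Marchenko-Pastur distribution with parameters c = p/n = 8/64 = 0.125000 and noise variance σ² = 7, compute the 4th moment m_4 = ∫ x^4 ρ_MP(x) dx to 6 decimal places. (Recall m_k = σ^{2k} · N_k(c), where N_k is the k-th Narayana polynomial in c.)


E[X⁴] = σ⁸ (1 + 6c + 6c² + c³) (fourth MP moment). With σ² = 7 (so σ⁸ = 2401) and c = 8/64 = 0.125000: E[X⁴] = 2401 · (1 + 6·0.125000 + 6·(0.125000)² + (0.125000)³) = 2401 · 1.845703.

So E[X^4] = 4431.533203.


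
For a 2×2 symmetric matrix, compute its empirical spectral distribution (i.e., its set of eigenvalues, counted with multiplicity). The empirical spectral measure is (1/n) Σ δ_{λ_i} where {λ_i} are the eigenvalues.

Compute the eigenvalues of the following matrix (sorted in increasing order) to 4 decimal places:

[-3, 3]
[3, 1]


Since M is real symmetric, both eigenvalues are real; they are the roots of det(λI − M) = λ² − (tr M) λ + det M.
tr M = -3 + 1 = -2.
det M = (-3)·1 − 3² = -3 − 9 = -12.
Characteristic polynomial: λ² + 2λ − 12 = 0.
Discriminant Δ = (tr M)² − 4·det M = 4 − (-48) = 52; √Δ = 7.211103.
λ = (tr M ± √Δ)/2 = (-2 ± 7.211103)/2, giving (tr M − √Δ)/2 = -4.6056 and (tr M + √Δ)/2 = 2.6056.

Eigenvalues sorted in increasing order: [-4.6056, 2.6056].


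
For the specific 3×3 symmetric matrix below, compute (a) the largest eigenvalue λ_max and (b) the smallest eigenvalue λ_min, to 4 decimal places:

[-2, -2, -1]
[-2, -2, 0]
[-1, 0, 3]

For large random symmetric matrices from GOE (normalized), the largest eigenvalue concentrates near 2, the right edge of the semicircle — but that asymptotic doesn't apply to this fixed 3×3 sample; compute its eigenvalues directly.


Since M is real symmetric, all three eigenvalues are real; they are the roots of det(λI − M) = λ³ − (tr M) λ² + s λ − det M, where s is the sum of the principal 2×2 minors.
tr M = -2 + (-2) + 3 = -1.
s = ((-2)·(-2) − (-2)²) + ((-2)·3 − (-1)²) + ((-2)·3 − 0²) = 0 + (-7) + (-6) = -13.
det M (expand along row 1) = (-2)·(-6) − (-2)·(-6) + (-1)·(-2) = 2.
Characteristic polynomial: λ³ + λ² − 13λ − 2 = 0.
Substitute λ = y + (tr M)/3 = y − 0.333333 to remove the quadratic term: y³ + p·y + q = 0 with p = s − (tr M)²/3 = -13.333333 and q = −2(tr M)³/27 + (tr M)·s/3 − det M = 2.407407.
Three real roots ⇒ use the trigonometric (Viète) form: r = 2√(−p/3) = 4.216370, φ = arccos(3q/(p·r)) = arccos(-0.128468) = 1.699620 rad.
y_k = r·cos(φ/3 − 2πk/3) for k = 0, 1, 2 gives y = 3.557618, 0.181000, -3.738618.
λ_k = y_k − 0.333333 gives λ = 3.2243, -0.1523, -4.0720 (check: the sum is -1.0000 = tr M).

Hence λ_max = 3.2243 and λ_min = -4.0720.
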